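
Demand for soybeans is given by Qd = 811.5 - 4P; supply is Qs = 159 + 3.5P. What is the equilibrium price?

Set Qd = Qs: 811.5 - 4P = 159 + 3.5P.
652.5 = 7.5P, so P* = 87.
Q* = 811.5 − 4(87) = 463.5.

P* = 87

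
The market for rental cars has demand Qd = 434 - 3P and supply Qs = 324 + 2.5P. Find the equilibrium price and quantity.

P* = 20, Q* = 374

Set Qd = Qs: 434 - 3P = 324 + 2.5P.
110 = 5.5P, so P* = 20.
Q* = 434 − 3(20) = 374.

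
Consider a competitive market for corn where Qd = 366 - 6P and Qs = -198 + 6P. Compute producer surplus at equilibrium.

Producer surplus = 588

Equilibrium: 366 - 6P = -198 + 6P gives P* = 47, Q* = 84.
Supply starts at P = 33 (where Qs = 0).
PS = ½(47 − 33)(84) = 588.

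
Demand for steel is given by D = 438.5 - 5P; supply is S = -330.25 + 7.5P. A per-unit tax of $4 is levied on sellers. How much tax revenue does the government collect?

Tax revenue = 476

Pre-tax equilibrium: P* = 61.5, Q* = 131.
Tax on sellers shifts supply to S = -330.25 + 7.5(P − 4) = -360.25 + 7.5P.
438.5 - 5P = -360.25 + 7.5P gives buyer price Pb = 63.9; sellers receive Ps = 63.9 − 4 = 59.9.
New quantity: Q = 438.5 − 5(63.9) = 119.
Revenue = 4 × 119 = 476.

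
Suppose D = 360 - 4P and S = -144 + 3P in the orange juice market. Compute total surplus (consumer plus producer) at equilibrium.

Total surplus = 1512

Equilibrium: 360 - 4P = -144 + 3P gives P* = 72, Q* = 72.
Demand choke price: P = 90; supply starts at P = 48.
CS = ½(90 − 72)(72) = 648; PS = ½(72 − 48)(72) = 864.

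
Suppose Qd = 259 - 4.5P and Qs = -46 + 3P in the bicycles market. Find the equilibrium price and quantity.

P* = 122/3, Q* = 76

Set Qd = Qs: 259 - 4.5P = -46 + 3P.
305 = 7.5P, so P* = 122/3.
Q* = 259 − 4.5(122/3) = 76.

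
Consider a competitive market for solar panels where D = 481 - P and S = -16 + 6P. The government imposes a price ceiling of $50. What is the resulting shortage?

Equilibrium price would be P* = 71, so the ceiling at 50 binds.
At P = 50: D = 481 − 1(50) = 431, S = -16 + 6(50) = 284.
Shortage = 431 − 284 = 147.

Shortage = 147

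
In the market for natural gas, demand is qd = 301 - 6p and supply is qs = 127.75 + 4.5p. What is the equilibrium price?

p* = 16.5

Set qd = qs: 301 - 6p = 127.75 + 4.5p.
173.25 = 10.5p, so p* = 16.5.
q* = 301 − 6(16.5) = 202.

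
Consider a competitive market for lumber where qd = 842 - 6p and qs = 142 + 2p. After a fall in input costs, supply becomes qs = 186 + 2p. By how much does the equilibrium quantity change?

Original equilibrium: p* = 87.5, q* = 317.
New equilibrium: 842 - 6p = 186 + 2p, so 656 = 8p and p' = 82; q' = 842 − 6(82) = 350.
Change in quantity: 350 − 317 = 33.

Δq = 33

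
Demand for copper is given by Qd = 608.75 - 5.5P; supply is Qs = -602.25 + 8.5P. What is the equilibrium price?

P* = 86.5

Set Qd = Qs: 608.75 - 5.5P = -602.25 + 8.5P.
1211 = 14P, so P* = 86.5.
Q* = 608.75 − 5.5(86.5) = 133.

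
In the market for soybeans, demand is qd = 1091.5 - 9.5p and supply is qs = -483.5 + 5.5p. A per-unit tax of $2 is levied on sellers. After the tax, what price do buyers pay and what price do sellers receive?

Buyers pay 1586/15, sellers receive 1556/15

Pre-tax equilibrium: p* = 105, q* = 94.
Tax on sellers shifts supply to qs = -483.5 + 5.5(p − 2) = -494.5 + 5.5p.
1091.5 - 9.5p = -494.5 + 5.5p gives buyer price pb = 1586/15; sellers receive ps = 1586/15 − 2 = 1556/15.
New quantity: q = 1091.5 − 9.5(1586/15) = 2611/30.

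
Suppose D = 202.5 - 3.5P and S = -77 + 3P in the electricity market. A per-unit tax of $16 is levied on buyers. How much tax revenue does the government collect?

Pre-tax equilibrium: P* = 43, Q* = 52.
Tax on buyers shifts demand to D = 202.5 − 3.5(P + 16) = 146.5 - 3.5P.
146.5 - 3.5P = -77 + 3P gives seller price Ps = 447/13; buyers pay Pb = 447/13 + 16 = 655/13.
New quantity: Q = 202.5 − 3.5(655/13) = 340/13.
Revenue = 16 × 340/13 = 5440/13.

Tax revenue = 5440/13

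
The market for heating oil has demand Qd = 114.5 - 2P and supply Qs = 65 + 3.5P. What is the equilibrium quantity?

Set Qd = Qs: 114.5 - 2P = 65 + 3.5P.
49.5 = 5.5P, so P* = 9.
Q* = 114.5 − 2(9) = 96.5.

Q* = 96.5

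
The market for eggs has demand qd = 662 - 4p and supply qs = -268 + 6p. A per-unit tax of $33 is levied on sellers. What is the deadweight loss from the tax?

Deadweight loss = 1306.8

Pre-tax equilibrium: p* = 93, q* = 290.
Tax on sellers shifts supply to qs = -268 + 6(p − 33) = -466 + 6p.
662 - 4p = -466 + 6p gives buyer price pb = 112.8; sellers receive ps = 112.8 − 33 = 79.8.
New quantity: q = 662 − 4(112.8) = 210.8.
DWL = ½ × 33 × (290 − 210.8) = 1306.8.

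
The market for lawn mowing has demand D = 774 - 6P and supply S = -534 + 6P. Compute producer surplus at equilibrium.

Equilibrium: 774 - 6P = -534 + 6P gives P* = 109, Q* = 120.
Supply starts at P = 89 (where S = 0).
PS = ½(109 − 89)(120) = 1200.

Producer surplus = 1200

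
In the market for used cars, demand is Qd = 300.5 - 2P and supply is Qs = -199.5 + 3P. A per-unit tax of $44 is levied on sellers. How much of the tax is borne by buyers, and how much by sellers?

Buyers bear $26.4, sellers bear $17.6

Pre-tax equilibrium: P* = 100, Q* = 100.5.
Tax on sellers shifts supply to Qs = -199.5 + 3(P − 44) = -331.5 + 3P.
300.5 - 2P = -331.5 + 3P gives buyer price Pb = 126.4; sellers receive Ps = 126.4 − 44 = 82.4.
New quantity: Q = 300.5 − 2(126.4) = 47.7.
Buyer burden = 126.4 − 100 = 26.4; seller burden = 100 − 82.4 = 17.6.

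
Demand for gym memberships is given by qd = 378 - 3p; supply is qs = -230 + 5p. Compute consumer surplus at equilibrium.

Consumer surplus = 3750

Equilibrium: 378 - 3p = -230 + 5p gives p* = 76, q* = 150.
Demand choke price (qd = 0): p = 126.
CS = ½(126 − 76)(150) = 3750.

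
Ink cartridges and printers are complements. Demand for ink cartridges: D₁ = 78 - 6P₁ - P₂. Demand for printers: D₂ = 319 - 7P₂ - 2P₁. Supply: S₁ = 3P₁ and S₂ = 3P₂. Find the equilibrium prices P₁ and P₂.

P₁ = 461/88, P₂ = 2715/88

Market 1: 78 - 6P₁ - P₂ = 3P₁ → 9P₁ + P₂ = 78.
Market 2: 10P₂ + 2P₁ = 319.
Eliminating P₂: 10×(1) − 1×(2) gives 88P₁ = 461, so P₁ = 461/88.
Back-substitute into (2): P₂ = (319 − 2×461/88) / 10 = 2715/88.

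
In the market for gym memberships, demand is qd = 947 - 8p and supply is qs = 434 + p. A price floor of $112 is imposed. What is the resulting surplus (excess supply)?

Equilibrium price would be p* = 57, so the floor at 112 binds.
At p = 112: qd = 51, qs = 546.
Surplus = 546 − 51 = 495.

Surplus = 495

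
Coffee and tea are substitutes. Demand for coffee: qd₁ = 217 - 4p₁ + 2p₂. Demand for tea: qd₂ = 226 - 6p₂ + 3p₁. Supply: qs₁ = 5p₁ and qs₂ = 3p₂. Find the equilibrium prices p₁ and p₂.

Market 1: 217 - 4p₁ + 2p₂ = 5p₁ → 9p₁ - 2p₂ = 217.
Market 2: 9p₂ - 3p₁ = 226.
Eliminating p₂: 9×(1) + 2×(2) gives 75p₁ = 2405, so p₁ = 481/15.
Back-substitute into (2): p₂ = (226 + 3×481/15) / 9 = 35.8.

p₁ = 481/15, p₂ = 35.8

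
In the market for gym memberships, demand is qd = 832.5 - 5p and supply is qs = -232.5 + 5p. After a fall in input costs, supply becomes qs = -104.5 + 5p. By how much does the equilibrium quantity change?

Δq = 64

Original equilibrium: p* = 106.5, q* = 300.
New equilibrium: 832.5 - 5p = -104.5 + 5p, so 937 = 10p and p' = 93.7; q' = 832.5 − 5(93.7) = 364.
Change in quantity: 364 − 300 = 64.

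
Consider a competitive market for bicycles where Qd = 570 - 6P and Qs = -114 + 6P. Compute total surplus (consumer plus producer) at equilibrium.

Total surplus = 8664

Equilibrium: 570 - 6P = -114 + 6P gives P* = 57, Q* = 228.
Demand choke price: P = 95; supply starts at P = 19.
CS = ½(95 − 57)(228) = 4332; PS = ½(57 − 19)(228) = 4332.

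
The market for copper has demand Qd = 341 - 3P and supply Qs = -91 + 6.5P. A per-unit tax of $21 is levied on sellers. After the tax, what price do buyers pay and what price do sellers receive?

Buyers pay 1137/19, sellers receive 738/19

Pre-tax equilibrium: P* = 864/19, Q* = 3887/19.
Tax on sellers shifts supply to Qs = -91 + 6.5(P − 21) = -227.5 + 6.5P.
341 - 3P = -227.5 + 6.5P gives buyer price Pb = 1137/19; sellers receive Ps = 1137/19 − 21 = 738/19.
New quantity: Q = 341 − 3(1137/19) = 3068/19.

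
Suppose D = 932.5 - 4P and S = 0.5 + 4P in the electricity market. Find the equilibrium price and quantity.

Set D = S: 932.5 - 4P = 0.5 + 4P.
932 = 8P, so P* = 116.5.
Q* = 932.5 − 4(116.5) = 466.5.

P* = 116.5, Q* = 466.5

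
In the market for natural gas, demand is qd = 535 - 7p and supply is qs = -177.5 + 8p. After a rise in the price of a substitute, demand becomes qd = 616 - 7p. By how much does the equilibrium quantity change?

Original equilibrium: p* = 47.5, q* = 202.5.
New equilibrium: 616 - 7p = -177.5 + 8p, so 793.5 = 15p and p' = 52.9; q' = 616 − 7(52.9) = 245.7.
Change in quantity: 245.7 − 202.5 = 43.2.

Δq = 43.2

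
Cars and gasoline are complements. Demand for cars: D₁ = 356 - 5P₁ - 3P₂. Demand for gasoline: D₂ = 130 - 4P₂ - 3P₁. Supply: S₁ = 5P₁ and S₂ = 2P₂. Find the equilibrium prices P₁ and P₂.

P₁ = 582/17, P₂ = 232/51

Market 1: 356 - 5P₁ - 3P₂ = 5P₁ → 10P₁ + 3P₂ = 356.
Market 2: 6P₂ + 3P₁ = 130.
Eliminating P₂: 6×(1) − 3×(2) gives 51P₁ = 1746, so P₁ = 582/17.
Back-substitute into (2): P₂ = (130 − 3×582/17) / 6 = 232/51.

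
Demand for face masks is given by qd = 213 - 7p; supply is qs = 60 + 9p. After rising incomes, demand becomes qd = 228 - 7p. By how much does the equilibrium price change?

Original equilibrium: p* = 9.5625, q* = 146.0625.
New equilibrium: 228 - 7p = 60 + 9p, so 168 = 16p and p' = 10.5; q' = 228 − 7(10.5) = 154.5.
Change in price: 10.5 − 9.5625 = 0.9375.

Δp = 0.9375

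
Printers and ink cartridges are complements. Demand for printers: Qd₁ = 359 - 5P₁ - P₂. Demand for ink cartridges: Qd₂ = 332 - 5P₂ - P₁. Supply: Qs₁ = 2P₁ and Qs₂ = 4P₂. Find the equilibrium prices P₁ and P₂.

P₁ = 2899/62, P₂ = 1965/62

Market 1: 359 - 5P₁ - P₂ = 2P₁ → 7P₁ + P₂ = 359.
Market 2: 9P₂ + P₁ = 332.
Eliminating P₂: 9×(1) − 1×(2) gives 62P₁ = 2899, so P₁ = 2899/62.
Back-substitute into (2): P₂ = (332 − 1×2899/62) / 9 = 1965/62.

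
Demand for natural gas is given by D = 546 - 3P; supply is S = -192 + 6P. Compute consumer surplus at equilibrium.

Consumer surplus = 15000

Equilibrium: 546 - 3P = -192 + 6P gives P* = 82, Q* = 300.
Demand choke price (D = 0): P = 182.
CS = ½(182 − 82)(300) = 15000.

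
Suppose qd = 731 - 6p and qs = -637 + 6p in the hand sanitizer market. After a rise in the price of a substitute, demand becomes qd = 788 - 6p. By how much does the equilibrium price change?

Original equilibrium: p* = 114, q* = 47.
New equilibrium: 788 - 6p = -637 + 6p, so 1425 = 12p and p' = 118.75; q' = 788 − 6(118.75) = 75.5.
Change in price: 118.75 − 114 = 4.75.

Δp = 4.75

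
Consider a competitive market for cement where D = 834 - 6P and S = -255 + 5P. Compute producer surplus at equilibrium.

Equilibrium: 834 - 6P = -255 + 5P gives P* = 99, Q* = 240.
Supply starts at P = 51 (where S = 0).
PS = ½(99 − 51)(240) = 5760.

Producer surplus = 5760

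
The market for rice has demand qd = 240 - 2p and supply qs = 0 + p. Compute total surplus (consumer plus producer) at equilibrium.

Total surplus = 4800

Equilibrium: 240 - 2p = 0 + p gives p* = 80, q* = 80.
Demand choke price: p = 120; supply starts at p = 0.
CS = ½(120 − 80)(80) = 1600; PS = ½(80 − 0)(80) = 3200.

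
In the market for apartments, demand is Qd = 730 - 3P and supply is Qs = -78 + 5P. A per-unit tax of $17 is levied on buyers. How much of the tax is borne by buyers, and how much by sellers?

Pre-tax equilibrium: P* = 101, Q* = 427.
Tax on buyers shifts demand to Qd = 730 − 3(P + 17) = 679 - 3P.
679 - 3P = -78 + 5P gives seller price Ps = 94.625; buyers pay Pb = 94.625 + 17 = 111.625.
New quantity: Q = 730 − 3(111.625) = 395.125.
Buyer burden = 111.625 − 101 = 10.625; seller burden = 101 − 94.625 = 6.375.

Buyers bear $10.625, sellers bear $6.375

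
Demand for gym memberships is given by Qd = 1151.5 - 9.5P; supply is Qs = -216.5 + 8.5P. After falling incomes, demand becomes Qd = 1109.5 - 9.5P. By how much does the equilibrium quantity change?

ΔQ = -119/6

Original equilibrium: P* = 76, Q* = 429.5.
New equilibrium: 1109.5 - 9.5P = -216.5 + 8.5P, so 1326 = 18P and P' = 221/3; Q' = 1109.5 − 9.5(221/3) = 1229/3.
Change in quantity: 1229/3 − 429.5 = -119/6.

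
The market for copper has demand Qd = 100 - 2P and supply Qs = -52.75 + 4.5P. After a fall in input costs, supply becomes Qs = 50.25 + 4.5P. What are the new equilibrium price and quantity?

Original equilibrium: P* = 23.5, Q* = 53.
New equilibrium: 100 - 2P = 50.25 + 4.5P, so 49.75 = 6.5P and P' = 199/26; Q' = 100 − 2(199/26) = 1101/13.

P' = 199/26, Q' = 1101/13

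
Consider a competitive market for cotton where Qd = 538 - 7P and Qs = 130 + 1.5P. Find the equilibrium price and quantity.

Set Qd = Qs: 538 - 7P = 130 + 1.5P.
408 = 8.5P, so P* = 48.
Q* = 538 − 7(48) = 202.

P* = 48, Q* = 202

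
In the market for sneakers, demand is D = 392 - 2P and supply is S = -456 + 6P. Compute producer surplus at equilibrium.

Equilibrium: 392 - 2P = -456 + 6P gives P* = 106, Q* = 180.
Supply starts at P = 76 (where S = 0).
PS = ½(106 − 76)(180) = 2700.

Producer surplus = 2700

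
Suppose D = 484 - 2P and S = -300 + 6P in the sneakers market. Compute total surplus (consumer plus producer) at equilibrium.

Equilibrium: 484 - 2P = -300 + 6P gives P* = 98, Q* = 288.
Demand choke price: P = 242; supply starts at P = 50.
CS = ½(242 − 98)(288) = 20736; PS = ½(98 − 50)(288) = 6912.

Total surplus = 27648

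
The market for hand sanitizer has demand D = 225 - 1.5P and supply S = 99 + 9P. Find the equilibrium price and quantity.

Set D = S: 225 - 1.5P = 99 + 9P.
126 = 10.5P, so P* = 12.
Q* = 225 − 1.5(12) = 207.

P* = 12, Q* = 207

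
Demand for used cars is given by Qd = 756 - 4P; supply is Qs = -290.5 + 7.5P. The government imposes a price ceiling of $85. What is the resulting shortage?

Shortage = 69

Equilibrium price would be P* = 91, so the ceiling at 85 binds.
At P = 85: Qd = 756 − 4(85) = 416, Qs = -290.5 + 7.5(85) = 347.
Shortage = 416 − 347 = 69.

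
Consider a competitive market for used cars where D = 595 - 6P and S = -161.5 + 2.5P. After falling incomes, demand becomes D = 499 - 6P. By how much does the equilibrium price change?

Original equilibrium: P* = 89, Q* = 61.
New equilibrium: 499 - 6P = -161.5 + 2.5P, so 660.5 = 8.5P and P' = 1321/17; Q' = 499 − 6(1321/17) = 557/17.
Change in price: 1321/17 − 89 = -192/17.

ΔP = -192/17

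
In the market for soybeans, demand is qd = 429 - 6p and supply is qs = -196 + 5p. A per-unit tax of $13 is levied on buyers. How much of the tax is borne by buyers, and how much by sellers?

Pre-tax equilibrium: p* = 625/11, q* = 969/11.
Tax on buyers shifts demand to qd = 429 − 6(p + 13) = 351 - 6p.
351 - 6p = -196 + 5p gives seller price ps = 547/11; buyers pay pb = 547/11 + 13 = 690/11.
New quantity: q = 429 − 6(690/11) = 579/11.
Buyer burden = 690/11 − 625/11 = 65/11; seller burden = 625/11 − 547/11 = 78/11.

Buyers bear 65/11, sellers bear 78/11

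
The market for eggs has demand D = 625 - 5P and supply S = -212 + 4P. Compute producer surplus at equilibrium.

Producer surplus = 3200

Equilibrium: 625 - 5P = -212 + 4P gives P* = 93, Q* = 160.
Supply starts at P = 53 (where S = 0).
PS = ½(93 − 53)(160) = 3200.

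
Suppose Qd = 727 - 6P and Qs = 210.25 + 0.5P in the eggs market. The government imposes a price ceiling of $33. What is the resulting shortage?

Equilibrium price would be P* = 79.5, so the ceiling at 33 binds.
At P = 33: Qd = 727 − 6(33) = 529, Qs = 210.25 + 0.5(33) = 226.75.
Shortage = 529 − 226.75 = 302.25.

Shortage = 302.25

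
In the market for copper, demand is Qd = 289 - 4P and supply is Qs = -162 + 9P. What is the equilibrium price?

Set Qd = Qs: 289 - 4P = -162 + 9P.
451 = 13P, so P* = 451/13.
Q* = 289 − 4(451/13) = 1953/13.

P* = 451/13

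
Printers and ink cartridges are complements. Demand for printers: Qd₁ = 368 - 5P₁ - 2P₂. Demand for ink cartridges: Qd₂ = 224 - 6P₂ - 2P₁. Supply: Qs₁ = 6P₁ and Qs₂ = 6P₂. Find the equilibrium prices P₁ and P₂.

P₁ = 31, P₂ = 13.5

Market 1: 368 - 5P₁ - 2P₂ = 6P₁ → 11P₁ + 2P₂ = 368.
Market 2: 12P₂ + 2P₁ = 224.
Eliminating P₂: 12×(1) − 2×(2) gives 128P₁ = 3968, so P₁ = 31.
Back-substitute into (2): P₂ = (224 − 2×31) / 12 = 13.5.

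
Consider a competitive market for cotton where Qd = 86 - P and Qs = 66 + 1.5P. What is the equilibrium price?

P* = 8

Set Qd = Qs: 86 - P = 66 + 1.5P.
20 = 2.5P, so P* = 8.
Q* = 86 − 1(8) = 78.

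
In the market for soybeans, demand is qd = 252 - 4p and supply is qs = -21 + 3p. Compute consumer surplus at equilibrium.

Consumer surplus = 1152

Equilibrium: 252 - 4p = -21 + 3p gives p* = 39, q* = 96.
Demand choke price (qd = 0): p = 63.
CS = ½(63 − 39)(96) = 1152.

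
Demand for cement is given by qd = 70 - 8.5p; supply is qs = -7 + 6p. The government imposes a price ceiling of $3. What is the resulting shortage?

Equilibrium price would be p* = 154/29, so the ceiling at 3 binds.
At p = 3: qd = 70 − 8.5(3) = 44.5, qs = -7 + 6(3) = 11.
Shortage = 44.5 − 11 = 33.5.

Shortage = 33.5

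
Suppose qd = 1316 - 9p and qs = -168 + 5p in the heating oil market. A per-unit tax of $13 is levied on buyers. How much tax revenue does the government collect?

Pre-tax equilibrium: p* = 106, q* = 362.
Tax on buyers shifts demand to qd = 1316 − 9(p + 13) = 1199 - 9p.
1199 - 9p = -168 + 5p gives seller price ps = 1367/14; buyers pay pb = 1367/14 + 13 = 1549/14.
New quantity: q = 1316 − 9(1549/14) = 4483/14.
Revenue = 13 × 4483/14 = 58279/14.

Tax revenue = 58279/14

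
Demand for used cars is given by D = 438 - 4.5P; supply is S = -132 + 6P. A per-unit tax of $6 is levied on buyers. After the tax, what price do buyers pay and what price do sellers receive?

Pre-tax equilibrium: P* = 380/7, Q* = 1356/7.
Tax on buyers shifts demand to D = 438 − 4.5(P + 6) = 411 - 4.5P.
411 - 4.5P = -132 + 6P gives seller price Ps = 362/7; buyers pay Pb = 362/7 + 6 = 404/7.
New quantity: Q = 438 − 4.5(404/7) = 1248/7.

Buyers pay 404/7, sellers receive 362/7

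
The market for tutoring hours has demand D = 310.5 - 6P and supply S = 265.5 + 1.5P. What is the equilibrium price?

Set D = S: 310.5 - 6P = 265.5 + 1.5P.
45 = 7.5P, so P* = 6.
Q* = 310.5 − 6(6) = 274.5.

P* = 6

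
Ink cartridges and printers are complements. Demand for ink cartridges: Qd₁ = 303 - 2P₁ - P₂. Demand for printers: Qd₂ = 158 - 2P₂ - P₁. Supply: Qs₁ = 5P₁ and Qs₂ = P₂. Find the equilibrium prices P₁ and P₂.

Market 1: 303 - 2P₁ - P₂ = 5P₁ → 7P₁ + P₂ = 303.
Market 2: 3P₂ + P₁ = 158.
Eliminating P₂: 3×(1) − 1×(2) gives 20P₁ = 751, so P₁ = 37.55.
Back-substitute into (2): P₂ = (158 − 1×37.55) / 3 = 40.15.

P₁ = 37.55, P₂ = 40.15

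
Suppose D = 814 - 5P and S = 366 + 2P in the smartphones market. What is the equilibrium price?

Set D = S: 814 - 5P = 366 + 2P.
448 = 7P, so P* = 64.
Q* = 814 − 5(64) = 494.

P* = 64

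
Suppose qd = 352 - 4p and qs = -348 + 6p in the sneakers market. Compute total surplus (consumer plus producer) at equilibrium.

Total surplus = 1080

Equilibrium: 352 - 4p = -348 + 6p gives p* = 70, q* = 72.
Demand choke price: p = 88; supply starts at p = 58.
CS = ½(88 − 70)(72) = 648; PS = ½(70 − 58)(72) = 432.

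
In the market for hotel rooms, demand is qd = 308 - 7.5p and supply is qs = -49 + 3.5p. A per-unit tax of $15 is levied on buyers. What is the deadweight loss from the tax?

Deadweight loss = 23625/88

Pre-tax equilibrium: p* = 357/11, q* = 1421/22.
Tax on buyers shifts demand to qd = 308 − 7.5(p + 15) = 195.5 - 7.5p.
195.5 - 7.5p = -49 + 3.5p gives seller price ps = 489/22; buyers pay pb = 489/22 + 15 = 819/22.
New quantity: q = 308 − 7.5(819/22) = 1267/44.
DWL = ½ × 15 × (1421/22 − 1267/44) = 23625/88.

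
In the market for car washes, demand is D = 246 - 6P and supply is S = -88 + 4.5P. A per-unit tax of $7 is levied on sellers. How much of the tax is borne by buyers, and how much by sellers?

Buyers bear $3, sellers bear $4

Pre-tax equilibrium: P* = 668/21, Q* = 386/7.
Tax on sellers shifts supply to S = -88 + 4.5(P − 7) = -119.5 + 4.5P.
246 - 6P = -119.5 + 4.5P gives buyer price Pb = 731/21; sellers receive Ps = 731/21 − 7 = 584/21.
New quantity: Q = 246 − 6(731/21) = 260/7.
Buyer burden = 731/21 − 668/21 = 3; seller burden = 668/21 − 584/21 = 4.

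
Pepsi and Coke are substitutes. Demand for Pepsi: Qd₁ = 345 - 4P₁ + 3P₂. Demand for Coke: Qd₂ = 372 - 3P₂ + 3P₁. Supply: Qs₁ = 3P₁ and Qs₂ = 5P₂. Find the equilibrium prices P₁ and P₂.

P₁ = 3876/47, P₂ = 3639/47

Market 1: 345 - 4P₁ + 3P₂ = 3P₁ → 7P₁ - 3P₂ = 345.
Market 2: 8P₂ - 3P₁ = 372.
Eliminating P₂: 8×(1) + 3×(2) gives 47P₁ = 3876, so P₁ = 3876/47.
Back-substitute into (2): P₂ = (372 + 3×3876/47) / 8 = 3639/47.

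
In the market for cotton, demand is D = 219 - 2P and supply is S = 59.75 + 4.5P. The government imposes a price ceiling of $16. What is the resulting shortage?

Equilibrium price would be P* = 24.5, so the ceiling at 16 binds.
At P = 16: D = 219 − 2(16) = 187, S = 59.75 + 4.5(16) = 131.75.
Shortage = 187 − 131.75 = 55.25.

Shortage = 55.25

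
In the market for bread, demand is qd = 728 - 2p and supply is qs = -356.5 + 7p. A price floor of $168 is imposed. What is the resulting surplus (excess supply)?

Surplus = 427.5

Equilibrium price would be p* = 120.5, so the floor at 168 binds.
At p = 168: qd = 392, qs = 819.5.
Surplus = 819.5 − 392 = 427.5.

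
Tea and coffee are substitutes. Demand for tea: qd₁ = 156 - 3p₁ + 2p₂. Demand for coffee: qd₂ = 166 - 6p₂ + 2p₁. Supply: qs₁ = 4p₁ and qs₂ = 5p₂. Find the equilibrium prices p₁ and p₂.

Market 1: 156 - 3p₁ + 2p₂ = 4p₁ → 7p₁ - 2p₂ = 156.
Market 2: 11p₂ - 2p₁ = 166.
Eliminating p₂: 11×(1) + 2×(2) gives 73p₁ = 2048, so p₁ = 2048/73.
Back-substitute into (2): p₂ = (166 + 2×2048/73) / 11 = 1474/73.

p₁ = 2048/73, p₂ = 1474/73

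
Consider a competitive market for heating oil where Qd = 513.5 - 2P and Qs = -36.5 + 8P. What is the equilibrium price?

P* = 55

Set Qd = Qs: 513.5 - 2P = -36.5 + 8P.
550 = 10P, so P* = 55.
Q* = 513.5 − 2(55) = 403.5.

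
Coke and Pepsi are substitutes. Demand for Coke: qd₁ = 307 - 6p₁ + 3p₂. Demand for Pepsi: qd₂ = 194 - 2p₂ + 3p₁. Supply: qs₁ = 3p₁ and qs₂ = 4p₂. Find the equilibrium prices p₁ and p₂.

Market 1: 307 - 6p₁ + 3p₂ = 3p₁ → 9p₁ - 3p₂ = 307.
Market 2: 6p₂ - 3p₁ = 194.
Eliminating p₂: 6×(1) + 3×(2) gives 45p₁ = 2424, so p₁ = 808/15.
Back-substitute into (2): p₂ = (194 + 3×808/15) / 6 = 889/15.

p₁ = 808/15, p₂ = 889/15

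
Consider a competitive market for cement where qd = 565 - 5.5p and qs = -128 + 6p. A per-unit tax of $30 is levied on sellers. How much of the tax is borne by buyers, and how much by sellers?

Pre-tax equilibrium: p* = 1386/23, q* = 5372/23.
Tax on sellers shifts supply to qs = -128 + 6(p − 30) = -308 + 6p.
565 - 5.5p = -308 + 6p gives buyer price pb = 1746/23; sellers receive ps = 1746/23 − 30 = 1056/23.
New quantity: q = 565 − 5.5(1746/23) = 3392/23.
Buyer burden = 1746/23 − 1386/23 = 360/23; seller burden = 1386/23 − 1056/23 = 330/23.

Buyers bear 360/23, sellers bear 330/23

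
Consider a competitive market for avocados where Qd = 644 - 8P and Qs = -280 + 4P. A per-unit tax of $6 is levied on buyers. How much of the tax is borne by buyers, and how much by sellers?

Pre-tax equilibrium: P* = 77, Q* = 28.
Tax on buyers shifts demand to Qd = 644 − 8(P + 6) = 596 - 8P.
596 - 8P = -280 + 4P gives seller price Ps = 73; buyers pay Pb = 73 + 6 = 79.
New quantity: Q = 644 − 8(79) = 12.
Buyer burden = 79 − 77 = 2; seller burden = 77 − 73 = 4.

Buyers bear $2, sellers bear $4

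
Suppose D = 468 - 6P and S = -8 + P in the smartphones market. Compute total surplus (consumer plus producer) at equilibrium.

Total surplus = 2100

Equilibrium: 468 - 6P = -8 + P gives P* = 68, Q* = 60.
Demand choke price: P = 78; supply starts at P = 8.
CS = ½(78 − 68)(60) = 300; PS = ½(68 − 8)(60) = 1800.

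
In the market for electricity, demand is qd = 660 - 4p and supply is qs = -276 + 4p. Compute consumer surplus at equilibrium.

Consumer surplus = 4608

Equilibrium: 660 - 4p = -276 + 4p gives p* = 117, q* = 192.
Demand choke price (qd = 0): p = 165.
CS = ½(165 − 117)(192) = 4608.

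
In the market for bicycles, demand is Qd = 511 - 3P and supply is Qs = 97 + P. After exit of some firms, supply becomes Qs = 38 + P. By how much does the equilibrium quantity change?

Original equilibrium: P* = 103.5, Q* = 200.5.
New equilibrium: 511 - 3P = 38 + P, so 473 = 4P and P' = 118.25; Q' = 511 − 3(118.25) = 156.25.
Change in quantity: 156.25 − 200.5 = -44.25.

ΔQ = -44.25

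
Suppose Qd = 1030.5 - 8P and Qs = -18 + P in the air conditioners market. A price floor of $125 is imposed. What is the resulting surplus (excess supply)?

Surplus = 76.5

Equilibrium price would be P* = 116.5, so the floor at 125 binds.
At P = 125: Qd = 30.5, Qs = 107.
Surplus = 107 − 30.5 = 76.5.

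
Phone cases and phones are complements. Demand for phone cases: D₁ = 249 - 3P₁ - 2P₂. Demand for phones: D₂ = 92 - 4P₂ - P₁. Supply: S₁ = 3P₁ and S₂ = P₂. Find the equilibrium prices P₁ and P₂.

Market 1: 249 - 3P₁ - 2P₂ = 3P₁ → 6P₁ + 2P₂ = 249.
Market 2: 5P₂ + P₁ = 92.
Eliminating P₂: 5×(1) − 2×(2) gives 28P₁ = 1061, so P₁ = 1061/28.
Back-substitute into (2): P₂ = (92 − 1×1061/28) / 5 = 303/28.

P₁ = 1061/28, P₂ = 303/28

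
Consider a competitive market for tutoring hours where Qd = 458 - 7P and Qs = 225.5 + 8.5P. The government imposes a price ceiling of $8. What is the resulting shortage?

Equilibrium price would be P* = 15, so the ceiling at 8 binds.
At P = 8: Qd = 458 − 7(8) = 402, Qs = 225.5 + 8.5(8) = 293.5.
Shortage = 402 − 293.5 = 108.5.

Shortage = 108.5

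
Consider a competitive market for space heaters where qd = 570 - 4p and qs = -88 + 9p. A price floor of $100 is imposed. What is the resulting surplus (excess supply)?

Equilibrium price would be p* = 658/13, so the floor at 100 binds.
At p = 100: qd = 170, qs = 812.
Surplus = 812 − 170 = 642.

Surplus = 642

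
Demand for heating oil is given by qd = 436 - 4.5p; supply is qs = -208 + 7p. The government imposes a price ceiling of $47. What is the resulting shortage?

Equilibrium price would be p* = 56, so the ceiling at 47 binds.
At p = 47: qd = 436 − 4.5(47) = 224.5, qs = -208 + 7(47) = 121.
Shortage = 224.5 − 121 = 103.5.

Shortage = 103.5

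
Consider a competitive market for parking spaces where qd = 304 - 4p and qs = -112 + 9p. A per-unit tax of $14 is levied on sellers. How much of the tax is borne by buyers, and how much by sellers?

Buyers bear 126/13, sellers bear 56/13

Pre-tax equilibrium: p* = 32, q* = 176.
Tax on sellers shifts supply to qs = -112 + 9(p − 14) = -238 + 9p.
304 - 4p = -238 + 9p gives buyer price pb = 542/13; sellers receive ps = 542/13 − 14 = 360/13.
New quantity: q = 304 − 4(542/13) = 1784/13.
Buyer burden = 542/13 − 32 = 126/13; seller burden = 32 − 360/13 = 56/13.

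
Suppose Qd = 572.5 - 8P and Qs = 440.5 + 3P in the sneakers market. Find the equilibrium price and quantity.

Set Qd = Qs: 572.5 - 8P = 440.5 + 3P.
132 = 11P, so P* = 12.
Q* = 572.5 − 8(12) = 476.5.

P* = 12, Q* = 476.5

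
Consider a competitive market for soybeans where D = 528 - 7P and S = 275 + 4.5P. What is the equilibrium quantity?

Q* = 374

Set D = S: 528 - 7P = 275 + 4.5P.
253 = 11.5P, so P* = 22.
Q* = 528 − 7(22) = 374.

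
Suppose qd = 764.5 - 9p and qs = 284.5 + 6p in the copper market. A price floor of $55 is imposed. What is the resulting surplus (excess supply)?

Equilibrium price would be p* = 32, so the floor at 55 binds.
At p = 55: qd = 269.5, qs = 614.5.
Surplus = 614.5 − 269.5 = 345.

Surplus = 345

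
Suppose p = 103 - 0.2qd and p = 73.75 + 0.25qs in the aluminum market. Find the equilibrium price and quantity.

Set the two price expressions equal: 103 - 0.2q = 73.75 + 0.25q.
29.25 = 0.45q, so q* = 65.
p* = 103 − (0.2)(65) = 90.

p* = 90, q* = 65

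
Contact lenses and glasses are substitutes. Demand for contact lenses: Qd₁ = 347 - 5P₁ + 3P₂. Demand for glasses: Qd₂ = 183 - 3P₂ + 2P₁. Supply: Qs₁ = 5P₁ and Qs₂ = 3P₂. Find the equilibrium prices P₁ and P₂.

P₁ = 877/18, P₂ = 1262/27

Market 1: 347 - 5P₁ + 3P₂ = 5P₁ → 10P₁ - 3P₂ = 347.
Market 2: 6P₂ - 2P₁ = 183.
Eliminating P₂: 6×(1) + 3×(2) gives 54P₁ = 2631, so P₁ = 877/18.
Back-substitute into (2): P₂ = (183 + 2×877/18) / 6 = 1262/27.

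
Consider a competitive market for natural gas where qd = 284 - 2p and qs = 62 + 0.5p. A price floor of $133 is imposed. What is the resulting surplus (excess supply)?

Equilibrium price would be p* = 88.8, so the floor at 133 binds.
At p = 133: qd = 18, qs = 128.5.
Surplus = 128.5 − 18 = 110.5.

Surplus = 110.5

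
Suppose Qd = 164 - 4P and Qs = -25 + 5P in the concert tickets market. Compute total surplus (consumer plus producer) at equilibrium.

Equilibrium: 164 - 4P = -25 + 5P gives P* = 21, Q* = 80.
Demand choke price: P = 41; supply starts at P = 5.
CS = ½(41 − 21)(80) = 800; PS = ½(21 − 5)(80) = 640.

Total surplus = 1440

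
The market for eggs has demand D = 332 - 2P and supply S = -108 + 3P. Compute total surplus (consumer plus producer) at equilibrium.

Total surplus = 10140

Equilibrium: 332 - 2P = -108 + 3P gives P* = 88, Q* = 156.
Demand choke price: P = 166; supply starts at P = 36.
CS = ½(166 − 88)(156) = 6084; PS = ½(88 − 36)(156) = 4056.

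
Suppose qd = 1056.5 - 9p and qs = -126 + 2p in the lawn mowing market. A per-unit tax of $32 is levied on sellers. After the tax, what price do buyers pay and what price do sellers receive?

Buyers pay 2493/22, sellers receive 1789/22

Pre-tax equilibrium: p* = 107.5, q* = 89.
Tax on sellers shifts supply to qs = -126 + 2(p − 32) = -190 + 2p.
1056.5 - 9p = -190 + 2p gives buyer price pb = 2493/22; sellers receive ps = 2493/22 − 32 = 1789/22.
New quantity: q = 1056.5 − 9(2493/22) = 403/11.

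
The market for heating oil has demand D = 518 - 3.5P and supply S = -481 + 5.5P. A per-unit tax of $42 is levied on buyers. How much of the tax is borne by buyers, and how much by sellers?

Pre-tax equilibrium: P* = 111, Q* = 129.5.
Tax on buyers shifts demand to D = 518 − 3.5(P + 42) = 371 - 3.5P.
371 - 3.5P = -481 + 5.5P gives seller price Ps = 284/3; buyers pay Pb = 284/3 + 42 = 410/3.
New quantity: Q = 518 − 3.5(410/3) = 119/3.
Buyer burden = 410/3 − 111 = 77/3; seller burden = 111 − 284/3 = 49/3.

Buyers bear 77/3, sellers bear 49/3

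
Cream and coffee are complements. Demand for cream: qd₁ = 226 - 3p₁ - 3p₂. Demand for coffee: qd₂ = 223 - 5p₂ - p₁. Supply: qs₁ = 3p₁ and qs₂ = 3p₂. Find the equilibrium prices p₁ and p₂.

Market 1: 226 - 3p₁ - 3p₂ = 3p₁ → 6p₁ + 3p₂ = 226.
Market 2: 8p₂ + p₁ = 223.
Eliminating p₂: 8×(1) − 3×(2) gives 45p₁ = 1139, so p₁ = 1139/45.
Back-substitute into (2): p₂ = (223 − 1×1139/45) / 8 = 1112/45.

p₁ = 1139/45, p₂ = 1112/45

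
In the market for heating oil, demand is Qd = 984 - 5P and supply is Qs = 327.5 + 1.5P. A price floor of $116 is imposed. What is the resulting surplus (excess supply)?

Surplus = 97.5

Equilibrium price would be P* = 101, so the floor at 116 binds.
At P = 116: Qd = 404, Qs = 501.5.
Surplus = 501.5 − 404 = 97.5.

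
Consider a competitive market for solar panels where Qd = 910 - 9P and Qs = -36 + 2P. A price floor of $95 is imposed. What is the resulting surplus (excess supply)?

Equilibrium price would be P* = 86, so the floor at 95 binds.
At P = 95: Qd = 55, Qs = 154.
Surplus = 154 − 55 = 99.

Surplus = 99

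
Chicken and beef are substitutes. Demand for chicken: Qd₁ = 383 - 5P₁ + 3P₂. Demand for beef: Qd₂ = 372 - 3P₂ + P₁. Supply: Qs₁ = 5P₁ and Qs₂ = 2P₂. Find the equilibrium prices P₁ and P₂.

P₁ = 3031/47, P₂ = 4103/47

Market 1: 383 - 5P₁ + 3P₂ = 5P₁ → 10P₁ - 3P₂ = 383.
Market 2: 5P₂ - P₁ = 372.
Eliminating P₂: 5×(1) + 3×(2) gives 47P₁ = 3031, so P₁ = 3031/47.
Back-substitute into (2): P₂ = (372 + 1×3031/47) / 5 = 4103/47.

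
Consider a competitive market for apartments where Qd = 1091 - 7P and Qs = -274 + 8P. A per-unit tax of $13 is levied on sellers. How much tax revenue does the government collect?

Tax revenue = 79066/15

Pre-tax equilibrium: P* = 91, Q* = 454.
Tax on sellers shifts supply to Qs = -274 + 8(P − 13) = -378 + 8P.
1091 - 7P = -378 + 8P gives buyer price Pb = 1469/15; sellers receive Ps = 1469/15 − 13 = 1274/15.
New quantity: Q = 1091 − 7(1469/15) = 6082/15.
Revenue = 13 × 6082/15 = 79066/15.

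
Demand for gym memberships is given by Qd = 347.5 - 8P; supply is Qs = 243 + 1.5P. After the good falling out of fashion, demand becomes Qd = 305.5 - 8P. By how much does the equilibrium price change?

Original equilibrium: P* = 11, Q* = 259.5.
New equilibrium: 305.5 - 8P = 243 + 1.5P, so 62.5 = 9.5P and P' = 125/19; Q' = 305.5 − 8(125/19) = 9609/38.
Change in price: 125/19 − 11 = -84/19.

ΔP = -84/19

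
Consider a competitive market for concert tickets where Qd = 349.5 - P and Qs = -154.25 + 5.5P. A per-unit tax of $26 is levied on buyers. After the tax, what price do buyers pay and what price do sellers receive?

Buyers pay $99.5, sellers receive $73.5

Pre-tax equilibrium: P* = 77.5, Q* = 272.
Tax on buyers shifts demand to Qd = 349.5 − 1(P + 26) = 323.5 - P.
323.5 - P = -154.25 + 5.5P gives seller price Ps = 73.5; buyers pay Pb = 73.5 + 26 = 99.5.
New quantity: Q = 349.5 − 1(99.5) = 250.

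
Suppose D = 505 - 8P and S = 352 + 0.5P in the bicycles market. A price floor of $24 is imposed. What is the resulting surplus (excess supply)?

Equilibrium price would be P* = 18, so the floor at 24 binds.
At P = 24: D = 313, S = 364.
Surplus = 364 − 313 = 51.

Surplus = 51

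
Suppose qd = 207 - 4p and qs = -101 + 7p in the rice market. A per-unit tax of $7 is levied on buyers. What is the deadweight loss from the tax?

Deadweight loss = 686/11

Pre-tax equilibrium: p* = 28, q* = 95.
Tax on buyers shifts demand to qd = 207 − 4(p + 7) = 179 - 4p.
179 - 4p = -101 + 7p gives seller price ps = 280/11; buyers pay pb = 280/11 + 7 = 357/11.
New quantity: q = 207 − 4(357/11) = 849/11.
DWL = ½ × 7 × (95 − 849/11) = 686/11.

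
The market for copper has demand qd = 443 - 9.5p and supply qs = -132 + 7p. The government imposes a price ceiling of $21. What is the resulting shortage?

Equilibrium price would be p* = 1150/33, so the ceiling at 21 binds.
At p = 21: qd = 443 − 9.5(21) = 243.5, qs = -132 + 7(21) = 15.
Shortage = 243.5 − 15 = 228.5.

Shortage = 228.5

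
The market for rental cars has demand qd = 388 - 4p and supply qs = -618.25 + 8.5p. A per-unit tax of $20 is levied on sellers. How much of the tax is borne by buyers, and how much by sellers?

Buyers bear $13.6, sellers bear $6.4

Pre-tax equilibrium: p* = 80.5, q* = 66.
Tax on sellers shifts supply to qs = -618.25 + 8.5(p − 20) = -788.25 + 8.5p.
388 - 4p = -788.25 + 8.5p gives buyer price pb = 94.1; sellers receive ps = 94.1 − 20 = 74.1.
New quantity: q = 388 − 4(94.1) = 11.6.
Buyer burden = 94.1 − 80.5 = 13.6; seller burden = 80.5 − 74.1 = 6.4.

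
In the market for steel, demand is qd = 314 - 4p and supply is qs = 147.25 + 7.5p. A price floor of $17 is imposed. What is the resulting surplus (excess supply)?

Surplus = 28.75

Equilibrium price would be p* = 14.5, so the floor at 17 binds.
At p = 17: qd = 246, qs = 274.75.
Surplus = 274.75 − 246 = 28.75.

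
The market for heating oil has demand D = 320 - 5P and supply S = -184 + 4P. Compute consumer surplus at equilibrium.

Consumer surplus = 160

Equilibrium: 320 - 5P = -184 + 4P gives P* = 56, Q* = 40.
Demand choke price (D = 0): P = 64.
CS = ½(64 − 56)(40) = 160.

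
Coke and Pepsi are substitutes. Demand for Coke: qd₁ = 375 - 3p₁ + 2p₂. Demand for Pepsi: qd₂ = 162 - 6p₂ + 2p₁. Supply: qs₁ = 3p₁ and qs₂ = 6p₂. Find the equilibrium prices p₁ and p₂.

p₁ = 1206/17, p₂ = 861/34

Market 1: 375 - 3p₁ + 2p₂ = 3p₁ → 6p₁ - 2p₂ = 375.
Market 2: 12p₂ - 2p₁ = 162.
Eliminating p₂: 12×(1) + 2×(2) gives 68p₁ = 4824, so p₁ = 1206/17.
Back-substitute into (2): p₂ = (162 + 2×1206/17) / 12 = 861/34.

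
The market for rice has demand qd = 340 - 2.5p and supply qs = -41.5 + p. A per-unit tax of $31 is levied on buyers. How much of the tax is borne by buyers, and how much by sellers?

Pre-tax equilibrium: p* = 109, q* = 67.5.
Tax on buyers shifts demand to qd = 340 − 2.5(p + 31) = 262.5 - 2.5p.
262.5 - 2.5p = -41.5 + p gives seller price ps = 608/7; buyers pay pb = 608/7 + 31 = 825/7.
New quantity: q = 340 − 2.5(825/7) = 635/14.
Buyer burden = 825/7 − 109 = 62/7; seller burden = 109 − 608/7 = 155/7.

Buyers bear 62/7, sellers bear 155/7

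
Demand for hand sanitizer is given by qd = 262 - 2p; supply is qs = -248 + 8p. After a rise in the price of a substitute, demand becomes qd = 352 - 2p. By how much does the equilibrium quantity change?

Δq = 72

Original equilibrium: p* = 51, q* = 160.
New equilibrium: 352 - 2p = -248 + 8p, so 600 = 10p and p' = 60; q' = 352 − 2(60) = 232.
Change in quantity: 232 − 160 = 72.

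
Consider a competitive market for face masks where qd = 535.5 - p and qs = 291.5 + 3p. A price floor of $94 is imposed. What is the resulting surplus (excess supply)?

Equilibrium price would be p* = 61, so the floor at 94 binds.
At p = 94: qd = 441.5, qs = 573.5.
Surplus = 573.5 − 441.5 = 132.

Surplus = 132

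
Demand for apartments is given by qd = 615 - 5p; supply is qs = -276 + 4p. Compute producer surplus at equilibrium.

Equilibrium: 615 - 5p = -276 + 4p gives p* = 99, q* = 120.
Supply starts at p = 69 (where qs = 0).
PS = ½(99 − 69)(120) = 1800.

Producer surplus = 1800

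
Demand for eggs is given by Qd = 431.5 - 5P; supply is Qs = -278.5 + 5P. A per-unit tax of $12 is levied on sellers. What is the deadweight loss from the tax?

Deadweight loss = 180

Pre-tax equilibrium: P* = 71, Q* = 76.5.
Tax on sellers shifts supply to Qs = -278.5 + 5(P − 12) = -338.5 + 5P.
431.5 - 5P = -338.5 + 5P gives buyer price Pb = 77; sellers receive Ps = 77 − 12 = 65.
New quantity: Q = 431.5 − 5(77) = 46.5.
DWL = ½ × 12 × (76.5 − 46.5) = 180.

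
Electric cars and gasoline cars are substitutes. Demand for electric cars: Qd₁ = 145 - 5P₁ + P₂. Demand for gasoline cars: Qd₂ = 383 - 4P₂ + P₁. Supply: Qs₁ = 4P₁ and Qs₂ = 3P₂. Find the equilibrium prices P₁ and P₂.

P₁ = 699/31, P₂ = 1796/31

Market 1: 145 - 5P₁ + P₂ = 4P₁ → 9P₁ - P₂ = 145.
Market 2: 7P₂ - P₁ = 383.
Eliminating P₂: 7×(1) + 1×(2) gives 62P₁ = 1398, so P₁ = 699/31.
Back-substitute into (2): P₂ = (383 + 1×699/31) / 7 = 1796/31.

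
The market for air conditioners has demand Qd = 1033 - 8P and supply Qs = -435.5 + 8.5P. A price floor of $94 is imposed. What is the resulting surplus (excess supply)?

Equilibrium price would be P* = 89, so the floor at 94 binds.
At P = 94: Qd = 281, Qs = 363.5.
Surplus = 363.5 − 281 = 82.5.

Surplus = 82.5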